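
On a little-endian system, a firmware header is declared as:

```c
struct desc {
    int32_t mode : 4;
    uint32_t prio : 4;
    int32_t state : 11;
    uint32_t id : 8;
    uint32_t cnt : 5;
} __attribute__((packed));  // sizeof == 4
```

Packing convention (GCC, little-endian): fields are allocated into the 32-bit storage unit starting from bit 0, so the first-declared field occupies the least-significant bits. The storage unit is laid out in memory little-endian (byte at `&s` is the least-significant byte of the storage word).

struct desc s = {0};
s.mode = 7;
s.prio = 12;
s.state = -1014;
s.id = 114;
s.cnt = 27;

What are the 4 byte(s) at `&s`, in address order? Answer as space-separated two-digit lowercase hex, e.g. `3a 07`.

c7 0a 94 db

[0+:4] mode=7 & 0xf = 0x7; word=0x00000007
[4+:4] prio=12 & 0xf = 0xc; word=0x000000c7
[8+:11] state=-1014 & 0x7ff = 0x40a; word=0x00040ac7
[19+:8] id=114 & 0xff = 0x72; word=0x03940ac7
[27+:5] cnt=27 & 0x1f = 0x1b; word=0xdb940ac7
word = 0xdb940ac7 → little-endian bytes:
  [0]=0xc7  [1]=0x0a  [2]=0x94  [3]=0xdb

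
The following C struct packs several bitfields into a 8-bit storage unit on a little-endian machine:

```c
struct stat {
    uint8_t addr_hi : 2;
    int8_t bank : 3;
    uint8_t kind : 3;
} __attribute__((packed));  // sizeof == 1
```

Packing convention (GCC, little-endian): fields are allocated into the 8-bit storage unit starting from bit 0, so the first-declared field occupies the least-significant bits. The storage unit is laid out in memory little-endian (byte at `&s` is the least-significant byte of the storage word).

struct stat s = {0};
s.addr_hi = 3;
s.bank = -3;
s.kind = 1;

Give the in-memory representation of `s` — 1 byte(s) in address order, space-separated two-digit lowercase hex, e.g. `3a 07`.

37

addr_hi (2b) val=3 bits=0x3 at bit 0: 0x03
bank (3b) val=-3 bits=0x5 at bit 2: 0x17
kind (3b) val=1 bits=0x1 at bit 5: 0x37
word = 0x37 → little-endian bytes:
  [0]=0x37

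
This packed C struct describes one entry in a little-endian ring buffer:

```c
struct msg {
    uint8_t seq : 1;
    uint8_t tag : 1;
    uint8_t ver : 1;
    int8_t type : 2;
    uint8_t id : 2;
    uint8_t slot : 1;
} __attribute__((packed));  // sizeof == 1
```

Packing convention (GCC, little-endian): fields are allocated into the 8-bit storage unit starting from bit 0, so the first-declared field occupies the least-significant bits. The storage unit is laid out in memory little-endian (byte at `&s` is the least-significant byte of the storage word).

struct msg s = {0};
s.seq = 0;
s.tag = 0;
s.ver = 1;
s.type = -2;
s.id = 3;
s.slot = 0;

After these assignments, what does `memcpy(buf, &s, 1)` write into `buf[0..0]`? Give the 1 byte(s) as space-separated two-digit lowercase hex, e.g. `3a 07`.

74

seq:1 = 0 → 0x0 << 0 → word 0x00
tag:1 = 0 → 0x0 << 1 → word 0x00
ver:1 = 1 → 0x1 << 2 → word 0x04
type:2 = -2 → 0x2 << 3 → word 0x14
id:2 = 3 → 0x3 << 5 → word 0x74
slot:1 = 0 → 0x0 << 7 → word 0x74
word = 0x74 → little-endian bytes:
  [0]=0x74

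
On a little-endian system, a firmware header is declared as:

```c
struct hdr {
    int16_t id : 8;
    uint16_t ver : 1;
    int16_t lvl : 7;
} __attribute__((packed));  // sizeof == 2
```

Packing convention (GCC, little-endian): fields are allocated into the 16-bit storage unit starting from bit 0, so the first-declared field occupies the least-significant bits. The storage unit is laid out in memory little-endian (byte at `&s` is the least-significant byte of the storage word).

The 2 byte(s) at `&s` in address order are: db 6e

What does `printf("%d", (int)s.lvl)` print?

55

[0]=0xdb [1]=0x6e (little-endian) → word 0x6edb
id:8 @ bit 0 → (0x6edb>>0)&0xff = 0xdb
ver:1 @ bit 8 → (0x6edb>>8)&0x1 = 0x0
lvl:7 @ bit 9 → (0x6edb>>9)&0x7f = 0x37  ←
lvl signed 7b, MSB=0: value = 55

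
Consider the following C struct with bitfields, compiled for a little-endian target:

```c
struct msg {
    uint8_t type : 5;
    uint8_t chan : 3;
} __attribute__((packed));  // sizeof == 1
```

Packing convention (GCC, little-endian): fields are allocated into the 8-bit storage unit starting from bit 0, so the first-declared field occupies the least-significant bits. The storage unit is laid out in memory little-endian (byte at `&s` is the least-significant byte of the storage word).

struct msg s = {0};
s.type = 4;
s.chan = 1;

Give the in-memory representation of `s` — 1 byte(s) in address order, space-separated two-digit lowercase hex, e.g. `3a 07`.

24

[0+:5] type=4 & 0x1f = 0x4; word=0x04
[5+:3] chan=1 & 0x7 = 0x1; word=0x24
word = 0x24 → little-endian bytes:
  [0]=0x24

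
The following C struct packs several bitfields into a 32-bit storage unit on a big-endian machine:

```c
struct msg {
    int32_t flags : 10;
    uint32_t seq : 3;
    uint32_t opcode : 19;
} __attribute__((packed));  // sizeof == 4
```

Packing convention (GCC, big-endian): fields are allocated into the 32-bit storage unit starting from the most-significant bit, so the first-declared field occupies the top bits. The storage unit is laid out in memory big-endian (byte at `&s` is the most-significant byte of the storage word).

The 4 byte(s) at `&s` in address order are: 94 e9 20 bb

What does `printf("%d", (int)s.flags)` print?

-429

[0]=0x94 [1]=0xe9 [2]=0x20 [3]=0xbb (big-endian) → word 0x94e920bb
flags [22+:10] = (word>>22) & 0x3ff = 595  ←
seq [19+:3] = (word>>19) & 0x7 = 5
opcode [0+:19] = (word>>0) & 0x7ffff = 73915
flags signed 10b, MSB=1: 595 - 1024 = -429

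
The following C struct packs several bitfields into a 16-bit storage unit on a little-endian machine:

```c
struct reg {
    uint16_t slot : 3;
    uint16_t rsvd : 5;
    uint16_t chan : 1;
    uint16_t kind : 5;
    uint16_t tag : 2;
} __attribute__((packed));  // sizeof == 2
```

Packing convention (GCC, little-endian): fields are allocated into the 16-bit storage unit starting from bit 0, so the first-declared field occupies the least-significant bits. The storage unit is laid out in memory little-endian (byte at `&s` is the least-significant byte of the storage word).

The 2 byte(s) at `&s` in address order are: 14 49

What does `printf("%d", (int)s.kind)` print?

[0]=0x14 [1]=0x49 (little-endian) → word 0x4914
slot:3 @ bit 0 → (0x4914>>0)&0x7 = 0x4
rsvd:5 @ bit 3 → (0x4914>>3)&0x1f = 0x2
chan:1 @ bit 8 → (0x4914>>8)&0x1 = 0x1
kind:5 @ bit 9 → (0x4914>>9)&0x1f = 0x4  ←
tag:2 @ bit 14 → (0x4914>>14)&0x3 = 0x1

4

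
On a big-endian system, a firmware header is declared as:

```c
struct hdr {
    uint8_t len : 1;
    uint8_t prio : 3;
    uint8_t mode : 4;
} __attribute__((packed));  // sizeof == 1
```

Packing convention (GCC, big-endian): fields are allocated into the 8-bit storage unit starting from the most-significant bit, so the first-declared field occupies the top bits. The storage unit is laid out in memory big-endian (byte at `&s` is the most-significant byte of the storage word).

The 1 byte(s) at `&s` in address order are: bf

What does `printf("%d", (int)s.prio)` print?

[0]=0xbf (big-endian) → word 0xbf
len [7+:1] = (word>>7) & 0x1 = 1
prio [4+:3] = (word>>4) & 0x7 = 3  ←
mode [0+:4] = (word>>0) & 0xf = 15

3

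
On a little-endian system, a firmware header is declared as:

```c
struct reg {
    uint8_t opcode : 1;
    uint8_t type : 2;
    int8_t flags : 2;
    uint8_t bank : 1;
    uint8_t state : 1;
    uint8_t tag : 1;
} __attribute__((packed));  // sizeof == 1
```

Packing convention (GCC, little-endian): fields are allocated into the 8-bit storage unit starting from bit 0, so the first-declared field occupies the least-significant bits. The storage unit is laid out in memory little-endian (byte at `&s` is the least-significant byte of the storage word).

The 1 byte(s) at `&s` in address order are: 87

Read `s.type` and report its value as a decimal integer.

[0]=0x87 (little-endian) → word 0x87
opcode:1 @ bit 0 → (0x87>>0)&0x1 = 0x1
type:2 @ bit 1 → (0x87>>1)&0x3 = 0x3  ←
flags:2 @ bit 3 → (0x87>>3)&0x3 = 0x0
bank:1 @ bit 5 → (0x87>>5)&0x1 = 0x0
state:1 @ bit 6 → (0x87>>6)&0x1 = 0x0
tag:1 @ bit 7 → (0x87>>7)&0x1 = 0x1

3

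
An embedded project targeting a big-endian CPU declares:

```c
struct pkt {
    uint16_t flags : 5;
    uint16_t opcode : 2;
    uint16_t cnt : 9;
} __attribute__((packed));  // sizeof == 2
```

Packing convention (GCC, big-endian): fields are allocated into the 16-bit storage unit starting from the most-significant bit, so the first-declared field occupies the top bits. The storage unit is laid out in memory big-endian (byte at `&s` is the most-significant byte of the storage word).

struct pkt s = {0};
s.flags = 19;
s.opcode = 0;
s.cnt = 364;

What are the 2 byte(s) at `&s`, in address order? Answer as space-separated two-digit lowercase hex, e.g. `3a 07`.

flags:5 = 19 → 0x13 << 11 → word 0x9800
opcode:2 = 0 → 0x0 << 9 → word 0x9800
cnt:9 = 364 → 0x16c << 0 → word 0x996c
word = 0x996c → big-endian bytes:
  [0]=0x99  [1]=0x6c

99 6c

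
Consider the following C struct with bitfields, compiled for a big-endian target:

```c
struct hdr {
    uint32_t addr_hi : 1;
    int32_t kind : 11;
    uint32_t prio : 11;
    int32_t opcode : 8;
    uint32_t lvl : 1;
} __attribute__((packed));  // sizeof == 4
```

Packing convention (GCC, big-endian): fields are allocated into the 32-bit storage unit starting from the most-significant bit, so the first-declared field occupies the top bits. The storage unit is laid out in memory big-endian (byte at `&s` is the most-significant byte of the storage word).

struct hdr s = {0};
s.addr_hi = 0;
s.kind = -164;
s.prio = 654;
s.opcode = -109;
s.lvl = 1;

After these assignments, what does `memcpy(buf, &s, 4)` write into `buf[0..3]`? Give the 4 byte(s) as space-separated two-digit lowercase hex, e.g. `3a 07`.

75 c5 1d 27

[31+:1] addr_hi=0 & 0x1 = 0x0; word=0x00000000
[20+:11] kind=-164 & 0x7ff = 0x75c; word=0x75c00000
[9+:11] prio=654 & 0x7ff = 0x28e; word=0x75c51c00
[1+:8] opcode=-109 & 0xff = 0x93; word=0x75c51d26
[0+:1] lvl=1 & 0x1 = 0x1; word=0x75c51d27
word = 0x75c51d27 → big-endian bytes:
  [0]=0x75  [1]=0xc5  [2]=0x1d  [3]=0x27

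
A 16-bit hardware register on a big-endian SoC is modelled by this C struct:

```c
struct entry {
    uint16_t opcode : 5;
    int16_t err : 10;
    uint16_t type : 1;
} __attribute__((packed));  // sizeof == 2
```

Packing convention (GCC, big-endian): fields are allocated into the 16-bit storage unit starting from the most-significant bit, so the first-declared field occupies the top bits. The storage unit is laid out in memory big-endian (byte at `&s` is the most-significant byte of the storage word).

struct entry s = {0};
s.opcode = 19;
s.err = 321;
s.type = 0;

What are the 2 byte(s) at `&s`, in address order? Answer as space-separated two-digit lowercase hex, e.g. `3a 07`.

9a 82

opcode:5 = 19 → 0x13 << 11 → word 0x9800
err:10 = 321 → 0x141 << 1 → word 0x9a82
type:1 = 0 → 0x0 << 0 → word 0x9a82
word = 0x9a82 → big-endian bytes:
  [0]=0x9a  [1]=0x82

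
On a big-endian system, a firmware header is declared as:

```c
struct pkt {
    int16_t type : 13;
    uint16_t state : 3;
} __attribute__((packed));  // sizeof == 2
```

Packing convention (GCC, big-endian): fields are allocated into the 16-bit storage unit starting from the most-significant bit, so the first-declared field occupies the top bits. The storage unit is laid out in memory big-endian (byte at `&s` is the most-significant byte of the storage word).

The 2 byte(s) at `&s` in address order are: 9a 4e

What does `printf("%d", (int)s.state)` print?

[0]=0x9a [1]=0x4e (big-endian) → word 0x9a4e
type [3+:13] = (word>>3) & 0x1fff = 4937
state [0+:3] = (word>>0) & 0x7 = 6  ←

6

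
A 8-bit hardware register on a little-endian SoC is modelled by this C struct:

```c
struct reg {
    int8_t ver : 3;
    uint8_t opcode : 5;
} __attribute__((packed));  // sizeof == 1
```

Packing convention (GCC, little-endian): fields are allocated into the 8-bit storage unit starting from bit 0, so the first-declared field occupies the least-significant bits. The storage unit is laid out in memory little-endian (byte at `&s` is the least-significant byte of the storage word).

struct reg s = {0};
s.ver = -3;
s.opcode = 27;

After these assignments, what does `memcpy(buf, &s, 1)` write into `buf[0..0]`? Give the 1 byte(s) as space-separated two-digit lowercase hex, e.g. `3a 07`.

ver (3b) val=-3 bits=0x5 at bit 0: 0x05
opcode (5b) val=27 bits=0x1b at bit 3: 0xdd
word = 0xdd → little-endian bytes:
  [0]=0xdd

dd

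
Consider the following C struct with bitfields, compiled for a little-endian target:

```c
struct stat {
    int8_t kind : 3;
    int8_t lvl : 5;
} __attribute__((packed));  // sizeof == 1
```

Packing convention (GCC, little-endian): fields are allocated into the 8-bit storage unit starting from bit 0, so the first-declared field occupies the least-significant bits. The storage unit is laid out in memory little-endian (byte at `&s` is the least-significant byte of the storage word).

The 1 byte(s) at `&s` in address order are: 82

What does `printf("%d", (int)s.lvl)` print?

-16

[0]=0x82 (little-endian) → word 0x82
kind [0+:3] = (word>>0) & 0x7 = 2
lvl [3+:5] = (word>>3) & 0x1f = 16  ←
lvl signed 5b, MSB=1: 16 - 32 = -16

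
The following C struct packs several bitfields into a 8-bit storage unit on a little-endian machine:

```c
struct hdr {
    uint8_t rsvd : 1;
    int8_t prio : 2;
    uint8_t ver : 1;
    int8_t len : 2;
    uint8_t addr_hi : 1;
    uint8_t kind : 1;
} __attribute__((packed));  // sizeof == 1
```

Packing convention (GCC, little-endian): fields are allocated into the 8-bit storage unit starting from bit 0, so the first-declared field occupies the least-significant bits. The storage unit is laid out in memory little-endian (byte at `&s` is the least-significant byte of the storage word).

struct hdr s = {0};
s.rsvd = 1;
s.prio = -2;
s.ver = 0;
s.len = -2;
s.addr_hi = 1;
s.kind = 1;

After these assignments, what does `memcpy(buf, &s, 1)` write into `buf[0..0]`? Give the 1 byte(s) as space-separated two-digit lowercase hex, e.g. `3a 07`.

[0+:1] rsvd=1 & 0x1 = 0x1; word=0x01
[1+:2] prio=-2 & 0x3 = 0x2; word=0x05
[3+:1] ver=0 & 0x1 = 0x0; word=0x05
[4+:2] len=-2 & 0x3 = 0x2; word=0x25
[6+:1] addr_hi=1 & 0x1 = 0x1; word=0x65
[7+:1] kind=1 & 0x1 = 0x1; word=0xe5
word = 0xe5 → little-endian bytes:
  [0]=0xe5

e5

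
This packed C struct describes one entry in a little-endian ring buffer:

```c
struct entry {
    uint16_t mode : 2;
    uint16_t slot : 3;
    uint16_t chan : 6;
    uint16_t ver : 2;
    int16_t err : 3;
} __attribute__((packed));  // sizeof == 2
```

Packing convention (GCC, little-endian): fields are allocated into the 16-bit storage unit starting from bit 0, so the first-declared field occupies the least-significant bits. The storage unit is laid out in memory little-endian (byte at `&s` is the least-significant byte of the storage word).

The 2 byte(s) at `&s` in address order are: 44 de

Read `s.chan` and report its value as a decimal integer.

[0]=0x44 [1]=0xde (little-endian) → word 0xde44
mode [0+:2] = (word>>0) & 0x3 = 0
slot [2+:3] = (word>>2) & 0x7 = 1
chan [5+:6] = (word>>5) & 0x3f = 50  ←
ver [11+:2] = (word>>11) & 0x3 = 3
err [13+:3] = (word>>13) & 0x7 = 6

50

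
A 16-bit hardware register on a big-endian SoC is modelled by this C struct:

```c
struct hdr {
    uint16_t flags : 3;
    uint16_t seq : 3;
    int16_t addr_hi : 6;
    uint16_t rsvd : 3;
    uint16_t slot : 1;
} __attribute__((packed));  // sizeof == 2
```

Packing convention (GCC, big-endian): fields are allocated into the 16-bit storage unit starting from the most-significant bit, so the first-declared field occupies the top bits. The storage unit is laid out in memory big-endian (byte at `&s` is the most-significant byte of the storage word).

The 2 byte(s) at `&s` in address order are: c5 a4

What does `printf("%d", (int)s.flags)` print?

6

[0]=0xc5 [1]=0xa4 (big-endian) → word 0xc5a4
flags [13+:3] = (word>>13) & 0x7 = 6  ←
seq [10+:3] = (word>>10) & 0x7 = 1
addr_hi [4+:6] = (word>>4) & 0x3f = 26
rsvd [1+:3] = (word>>1) & 0x7 = 2
slot [0+:1] = (word>>0) & 0x1 = 0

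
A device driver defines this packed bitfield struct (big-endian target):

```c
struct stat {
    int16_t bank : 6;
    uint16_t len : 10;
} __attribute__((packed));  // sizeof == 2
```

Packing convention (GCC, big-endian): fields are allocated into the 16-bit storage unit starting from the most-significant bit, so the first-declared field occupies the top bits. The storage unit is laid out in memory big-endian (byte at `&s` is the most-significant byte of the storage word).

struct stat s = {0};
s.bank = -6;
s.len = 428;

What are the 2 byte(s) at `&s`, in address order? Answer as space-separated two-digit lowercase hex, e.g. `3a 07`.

bank (6b) val=-6 bits=0x3a at bit 10: 0xe800
len (10b) val=428 bits=0x1ac at bit 0: 0xe9ac
word = 0xe9ac → big-endian bytes:
  [0]=0xe9  [1]=0xac

e9 ac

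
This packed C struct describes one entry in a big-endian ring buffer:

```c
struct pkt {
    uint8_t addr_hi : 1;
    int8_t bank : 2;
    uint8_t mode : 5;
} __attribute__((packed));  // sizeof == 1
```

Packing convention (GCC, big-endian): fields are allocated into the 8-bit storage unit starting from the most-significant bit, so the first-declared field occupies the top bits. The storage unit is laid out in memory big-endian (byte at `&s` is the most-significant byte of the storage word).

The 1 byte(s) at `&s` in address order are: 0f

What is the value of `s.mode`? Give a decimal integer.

15

[0]=0x0f (big-endian) → word 0x0f
addr_hi [7+:1] = (word>>7) & 0x1 = 0
bank [5+:2] = (word>>5) & 0x3 = 0
mode [0+:5] = (word>>0) & 0x1f = 15  ←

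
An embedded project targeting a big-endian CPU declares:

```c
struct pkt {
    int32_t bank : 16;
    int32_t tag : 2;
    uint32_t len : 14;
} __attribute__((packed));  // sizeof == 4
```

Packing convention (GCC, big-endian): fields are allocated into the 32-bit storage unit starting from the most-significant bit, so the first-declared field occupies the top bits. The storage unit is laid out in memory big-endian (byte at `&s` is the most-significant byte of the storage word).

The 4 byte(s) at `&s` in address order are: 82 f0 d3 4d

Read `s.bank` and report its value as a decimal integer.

-32016

[0]=0x82 [1]=0xf0 [2]=0xd3 [3]=0x4d (big-endian) → word 0x82f0d34d
bank [16+:16] = (word>>16) & 0xffff = 33520  ←
tag [14+:2] = (word>>14) & 0x3 = 3
len [0+:14] = (word>>0) & 0x3fff = 4941
bank signed 16b, MSB=1: 33520 - 65536 = -32016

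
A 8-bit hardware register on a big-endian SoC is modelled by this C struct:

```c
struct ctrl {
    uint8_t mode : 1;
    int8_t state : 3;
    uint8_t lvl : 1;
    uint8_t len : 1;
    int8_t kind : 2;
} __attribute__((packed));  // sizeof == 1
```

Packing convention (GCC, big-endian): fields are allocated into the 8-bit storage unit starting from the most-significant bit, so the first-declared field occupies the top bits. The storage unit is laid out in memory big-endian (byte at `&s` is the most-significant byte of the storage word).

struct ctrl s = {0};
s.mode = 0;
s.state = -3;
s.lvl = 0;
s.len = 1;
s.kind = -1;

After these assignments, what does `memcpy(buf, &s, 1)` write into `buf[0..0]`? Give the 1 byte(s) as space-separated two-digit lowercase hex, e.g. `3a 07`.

mode (1b) val=0 bits=0x0 at bit 7: 0x00
state (3b) val=-3 bits=0x5 at bit 4: 0x50
lvl (1b) val=0 bits=0x0 at bit 3: 0x50
len (1b) val=1 bits=0x1 at bit 2: 0x54
kind (2b) val=-1 bits=0x3 at bit 0: 0x57
word = 0x57 → big-endian bytes:
  [0]=0x57

57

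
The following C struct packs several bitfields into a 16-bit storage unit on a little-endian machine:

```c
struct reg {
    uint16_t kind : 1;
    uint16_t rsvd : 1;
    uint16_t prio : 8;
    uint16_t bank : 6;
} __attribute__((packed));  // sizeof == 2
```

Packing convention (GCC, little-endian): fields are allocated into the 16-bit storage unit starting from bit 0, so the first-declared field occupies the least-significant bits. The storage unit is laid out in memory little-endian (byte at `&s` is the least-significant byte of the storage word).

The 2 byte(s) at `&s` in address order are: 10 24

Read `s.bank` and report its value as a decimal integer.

9

[0]=0x10 [1]=0x24 (little-endian) → word 0x2410
kind:1 @ bit 0 → (0x2410>>0)&0x1 = 0x0
rsvd:1 @ bit 1 → (0x2410>>1)&0x1 = 0x0
prio:8 @ bit 2 → (0x2410>>2)&0xff = 0x4
bank:6 @ bit 10 → (0x2410>>10)&0x3f = 0x9  ←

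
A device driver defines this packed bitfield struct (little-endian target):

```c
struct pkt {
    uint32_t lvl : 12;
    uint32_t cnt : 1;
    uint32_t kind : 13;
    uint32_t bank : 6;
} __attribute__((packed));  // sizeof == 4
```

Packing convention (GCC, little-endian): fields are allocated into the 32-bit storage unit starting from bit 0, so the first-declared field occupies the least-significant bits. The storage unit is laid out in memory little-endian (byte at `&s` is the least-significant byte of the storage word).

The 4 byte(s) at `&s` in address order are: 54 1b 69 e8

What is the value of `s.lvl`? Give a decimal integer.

[0]=0x54 [1]=0x1b [2]=0x69 [3]=0xe8 (little-endian) → word 0xe8691b54
lvl:12 @ bit 0 → (0xe8691b54>>0)&0xfff = 0xb54  ←
cnt:1 @ bit 12 → (0xe8691b54>>12)&0x1 = 0x1
kind:13 @ bit 13 → (0xe8691b54>>13)&0x1fff = 0x348
bank:6 @ bit 26 → (0xe8691b54>>26)&0x3f = 0x3a

2900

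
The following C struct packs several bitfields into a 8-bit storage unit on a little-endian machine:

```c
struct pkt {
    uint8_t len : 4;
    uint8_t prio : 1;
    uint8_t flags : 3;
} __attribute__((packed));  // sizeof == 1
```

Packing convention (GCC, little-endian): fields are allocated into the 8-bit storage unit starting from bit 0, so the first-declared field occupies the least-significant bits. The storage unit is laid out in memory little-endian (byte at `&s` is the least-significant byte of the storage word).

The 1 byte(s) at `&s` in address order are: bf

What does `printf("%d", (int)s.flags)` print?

5

[0]=0xbf (little-endian) → word 0xbf
len:4 @ bit 0 → (0xbf>>0)&0xf = 0xf
prio:1 @ bit 4 → (0xbf>>4)&0x1 = 0x1
flags:3 @ bit 5 → (0xbf>>5)&0x7 = 0x5  ←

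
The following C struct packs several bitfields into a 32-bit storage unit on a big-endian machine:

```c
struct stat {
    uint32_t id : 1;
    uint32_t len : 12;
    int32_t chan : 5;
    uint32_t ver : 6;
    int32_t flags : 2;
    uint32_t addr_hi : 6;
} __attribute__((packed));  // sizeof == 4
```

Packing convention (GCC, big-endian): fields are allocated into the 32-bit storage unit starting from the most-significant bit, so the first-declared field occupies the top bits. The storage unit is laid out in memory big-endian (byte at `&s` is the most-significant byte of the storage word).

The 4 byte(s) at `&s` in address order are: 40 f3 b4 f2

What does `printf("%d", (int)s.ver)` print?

52

[0]=0x40 [1]=0xf3 [2]=0xb4 [3]=0xf2 (big-endian) → word 0x40f3b4f2
id [31+:1] = (word>>31) & 0x1 = 0
len [19+:12] = (word>>19) & 0xfff = 2078
chan [14+:5] = (word>>14) & 0x1f = 14
ver [8+:6] = (word>>8) & 0x3f = 52  ←
flags [6+:2] = (word>>6) & 0x3 = 3
addr_hi [0+:6] = (word>>0) & 0x3f = 50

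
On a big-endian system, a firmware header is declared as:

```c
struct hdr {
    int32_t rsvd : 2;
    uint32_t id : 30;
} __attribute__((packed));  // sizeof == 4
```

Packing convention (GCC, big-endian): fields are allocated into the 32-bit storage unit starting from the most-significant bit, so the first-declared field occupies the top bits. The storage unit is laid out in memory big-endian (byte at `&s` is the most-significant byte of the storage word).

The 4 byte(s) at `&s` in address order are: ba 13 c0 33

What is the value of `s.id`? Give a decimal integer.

[0]=0xba [1]=0x13 [2]=0xc0 [3]=0x33 (big-endian) → word 0xba13c033
rsvd [30+:2] = (word>>30) & 0x3 = 2
id [0+:30] = (word>>0) & 0x3fffffff = 974372915  ←

974372915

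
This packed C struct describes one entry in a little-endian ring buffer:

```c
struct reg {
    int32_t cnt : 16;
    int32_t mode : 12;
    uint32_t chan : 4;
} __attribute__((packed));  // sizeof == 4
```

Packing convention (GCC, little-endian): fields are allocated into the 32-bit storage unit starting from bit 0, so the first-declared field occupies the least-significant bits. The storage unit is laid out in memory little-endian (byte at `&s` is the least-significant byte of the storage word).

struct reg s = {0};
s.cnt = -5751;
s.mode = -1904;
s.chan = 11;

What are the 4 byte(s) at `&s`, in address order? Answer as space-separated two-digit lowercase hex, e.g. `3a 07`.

[0+:16] cnt=-5751 & 0xffff = 0xe989; word=0x0000e989
[16+:12] mode=-1904 & 0xfff = 0x890; word=0x0890e989
[28+:4] chan=11 & 0xf = 0xb; word=0xb890e989
word = 0xb890e989 → little-endian bytes:
  [0]=0x89  [1]=0xe9  [2]=0x90  [3]=0xb8

89 e9 90 b8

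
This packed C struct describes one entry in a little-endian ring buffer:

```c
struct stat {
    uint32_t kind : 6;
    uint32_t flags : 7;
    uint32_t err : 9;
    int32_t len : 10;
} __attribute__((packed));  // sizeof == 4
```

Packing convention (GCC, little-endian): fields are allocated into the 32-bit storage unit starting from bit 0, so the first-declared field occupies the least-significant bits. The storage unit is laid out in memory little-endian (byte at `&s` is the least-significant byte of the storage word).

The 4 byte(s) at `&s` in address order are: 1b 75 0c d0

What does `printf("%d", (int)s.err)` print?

99

[0]=0x1b [1]=0x75 [2]=0x0c [3]=0xd0 (little-endian) → word 0xd00c751b
kind:6 @ bit 0 → (0xd00c751b>>0)&0x3f = 0x1b
flags:7 @ bit 6 → (0xd00c751b>>6)&0x7f = 0x54
err:9 @ bit 13 → (0xd00c751b>>13)&0x1ff = 0x63  ←
len:10 @ bit 22 → (0xd00c751b>>22)&0x3ff = 0x340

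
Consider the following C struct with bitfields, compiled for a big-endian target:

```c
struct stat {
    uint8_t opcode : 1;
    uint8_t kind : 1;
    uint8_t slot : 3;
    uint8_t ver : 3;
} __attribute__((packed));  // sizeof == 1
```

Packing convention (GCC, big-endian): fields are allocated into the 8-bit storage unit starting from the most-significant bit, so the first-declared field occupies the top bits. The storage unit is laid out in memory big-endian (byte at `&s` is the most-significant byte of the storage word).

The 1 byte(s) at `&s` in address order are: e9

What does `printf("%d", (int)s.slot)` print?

[0]=0xe9 (big-endian) → word 0xe9
opcode:1 @ bit 7 → (0xe9>>7)&0x1 = 0x1
kind:1 @ bit 6 → (0xe9>>6)&0x1 = 0x1
slot:3 @ bit 3 → (0xe9>>3)&0x7 = 0x5  ←
ver:3 @ bit 0 → (0xe9>>0)&0x7 = 0x1

5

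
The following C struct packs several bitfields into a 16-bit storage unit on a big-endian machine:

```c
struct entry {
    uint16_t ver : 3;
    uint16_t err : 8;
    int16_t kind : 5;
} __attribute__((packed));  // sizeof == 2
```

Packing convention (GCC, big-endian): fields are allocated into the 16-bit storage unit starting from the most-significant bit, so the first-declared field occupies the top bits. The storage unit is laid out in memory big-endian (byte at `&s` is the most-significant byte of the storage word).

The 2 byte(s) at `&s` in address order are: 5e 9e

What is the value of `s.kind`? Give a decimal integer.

[0]=0x5e [1]=0x9e (big-endian) → word 0x5e9e
ver:3 @ bit 13 → (0x5e9e>>13)&0x7 = 0x2
err:8 @ bit 5 → (0x5e9e>>5)&0xff = 0xf4
kind:5 @ bit 0 → (0x5e9e>>0)&0x1f = 0x1e  ←
kind signed 5b, MSB=1: 30 - 32 = -2

-2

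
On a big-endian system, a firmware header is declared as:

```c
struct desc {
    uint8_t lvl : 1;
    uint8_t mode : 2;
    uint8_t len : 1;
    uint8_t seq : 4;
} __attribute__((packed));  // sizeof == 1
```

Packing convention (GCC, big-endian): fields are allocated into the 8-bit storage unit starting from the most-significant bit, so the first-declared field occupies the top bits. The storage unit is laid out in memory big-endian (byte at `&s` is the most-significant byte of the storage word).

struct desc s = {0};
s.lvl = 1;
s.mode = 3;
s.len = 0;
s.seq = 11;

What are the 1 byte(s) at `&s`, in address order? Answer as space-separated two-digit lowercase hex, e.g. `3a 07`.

eb

[7+:1] lvl=1 & 0x1 = 0x1; word=0x80
[5+:2] mode=3 & 0x3 = 0x3; word=0xe0
[4+:1] len=0 & 0x1 = 0x0; word=0xe0
[0+:4] seq=11 & 0xf = 0xb; word=0xeb
word = 0xeb → big-endian bytes:
  [0]=0xeb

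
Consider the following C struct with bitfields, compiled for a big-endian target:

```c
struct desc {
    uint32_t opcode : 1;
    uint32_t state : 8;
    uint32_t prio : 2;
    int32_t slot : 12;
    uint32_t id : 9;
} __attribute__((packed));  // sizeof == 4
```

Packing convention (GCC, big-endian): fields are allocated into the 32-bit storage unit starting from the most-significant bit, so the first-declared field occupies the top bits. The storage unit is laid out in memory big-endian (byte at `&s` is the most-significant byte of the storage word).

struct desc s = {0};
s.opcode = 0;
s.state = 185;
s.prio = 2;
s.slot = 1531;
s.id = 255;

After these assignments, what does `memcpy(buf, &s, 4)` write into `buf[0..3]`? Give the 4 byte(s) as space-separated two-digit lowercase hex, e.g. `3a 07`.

opcode:1 = 0 → 0x0 << 31 → word 0x00000000
state:8 = 185 → 0xb9 << 23 → word 0x5c800000
prio:2 = 2 → 0x2 << 21 → word 0x5cc00000
slot:12 = 1531 → 0x5fb << 9 → word 0x5ccbf600
id:9 = 255 → 0xff << 0 → word 0x5ccbf6ff
word = 0x5ccbf6ff → big-endian bytes:
  [0]=0x5c  [1]=0xcb  [2]=0xf6  [3]=0xff

5c cb f6 ff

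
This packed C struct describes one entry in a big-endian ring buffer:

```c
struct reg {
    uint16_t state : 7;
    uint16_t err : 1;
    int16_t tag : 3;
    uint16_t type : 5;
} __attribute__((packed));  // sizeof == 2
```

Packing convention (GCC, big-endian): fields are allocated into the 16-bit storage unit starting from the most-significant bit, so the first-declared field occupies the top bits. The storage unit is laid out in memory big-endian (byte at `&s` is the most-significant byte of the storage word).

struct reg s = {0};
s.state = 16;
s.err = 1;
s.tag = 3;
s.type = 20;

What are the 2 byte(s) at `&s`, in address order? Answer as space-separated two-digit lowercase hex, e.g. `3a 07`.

21 74

[9+:7] state=16 & 0x7f = 0x10; word=0x2000
[8+:1] err=1 & 0x1 = 0x1; word=0x2100
[5+:3] tag=3 & 0x7 = 0x3; word=0x2160
[0+:5] type=20 & 0x1f = 0x14; word=0x2174
word = 0x2174 → big-endian bytes:
  [0]=0x21  [1]=0x74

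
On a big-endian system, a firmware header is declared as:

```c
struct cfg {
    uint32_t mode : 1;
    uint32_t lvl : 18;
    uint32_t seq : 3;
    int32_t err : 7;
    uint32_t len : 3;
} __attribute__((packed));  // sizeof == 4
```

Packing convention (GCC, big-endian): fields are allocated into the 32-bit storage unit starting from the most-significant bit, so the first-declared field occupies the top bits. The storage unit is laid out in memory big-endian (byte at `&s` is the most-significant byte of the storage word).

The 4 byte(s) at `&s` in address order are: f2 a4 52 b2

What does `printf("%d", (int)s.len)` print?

2

[0]=0xf2 [1]=0xa4 [2]=0x52 [3]=0xb2 (big-endian) → word 0xf2a452b2
mode:1 @ bit 31 → (0xf2a452b2>>31)&0x1 = 0x1
lvl:18 @ bit 13 → (0xf2a452b2>>13)&0x3ffff = 0x39522
seq:3 @ bit 10 → (0xf2a452b2>>10)&0x7 = 0x4
err:7 @ bit 3 → (0xf2a452b2>>3)&0x7f = 0x56
len:3 @ bit 0 → (0xf2a452b2>>0)&0x7 = 0x2  ←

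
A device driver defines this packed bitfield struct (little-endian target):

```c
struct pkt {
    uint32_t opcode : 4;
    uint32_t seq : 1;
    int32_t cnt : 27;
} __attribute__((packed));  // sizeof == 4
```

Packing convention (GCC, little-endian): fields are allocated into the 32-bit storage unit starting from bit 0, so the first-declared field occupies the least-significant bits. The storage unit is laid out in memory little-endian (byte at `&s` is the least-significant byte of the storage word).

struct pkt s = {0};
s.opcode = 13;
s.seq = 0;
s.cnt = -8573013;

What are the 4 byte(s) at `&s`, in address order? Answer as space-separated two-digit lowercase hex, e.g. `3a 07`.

opcode:4 = 13 → 0xd << 0 → word 0x0000000d
seq:1 = 0 → 0x0 << 4 → word 0x0000000d
cnt:27 = -8573013 → 0x77d2fab << 5 → word 0xefa5f56d
word = 0xefa5f56d → little-endian bytes:
  [0]=0x6d  [1]=0xf5  [2]=0xa5  [3]=0xef

6d f5 a5 ef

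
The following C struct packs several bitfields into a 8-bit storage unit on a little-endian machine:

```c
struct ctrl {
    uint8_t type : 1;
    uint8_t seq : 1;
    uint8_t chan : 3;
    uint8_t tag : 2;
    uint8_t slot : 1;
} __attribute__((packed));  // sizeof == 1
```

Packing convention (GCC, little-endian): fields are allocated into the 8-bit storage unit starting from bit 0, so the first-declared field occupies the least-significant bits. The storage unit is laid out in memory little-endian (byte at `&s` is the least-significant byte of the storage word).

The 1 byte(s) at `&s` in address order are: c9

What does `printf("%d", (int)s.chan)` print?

[0]=0xc9 (little-endian) → word 0xc9
type [0+:1] = (word>>0) & 0x1 = 1
seq [1+:1] = (word>>1) & 0x1 = 0
chan [2+:3] = (word>>2) & 0x7 = 2  ←
tag [5+:2] = (word>>5) & 0x3 = 2
slot [7+:1] = (word>>7) & 0x1 = 1

2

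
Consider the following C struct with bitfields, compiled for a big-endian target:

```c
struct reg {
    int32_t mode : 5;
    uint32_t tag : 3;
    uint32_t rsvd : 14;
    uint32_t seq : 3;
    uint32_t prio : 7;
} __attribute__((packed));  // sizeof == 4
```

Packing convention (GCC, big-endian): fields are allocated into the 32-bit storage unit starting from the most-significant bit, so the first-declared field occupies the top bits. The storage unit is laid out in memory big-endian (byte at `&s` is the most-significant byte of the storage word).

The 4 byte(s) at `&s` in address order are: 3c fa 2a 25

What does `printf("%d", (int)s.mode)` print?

[0]=0x3c [1]=0xfa [2]=0x2a [3]=0x25 (big-endian) → word 0x3cfa2a25
mode [27+:5] = (word>>27) & 0x1f = 7  ←
tag [24+:3] = (word>>24) & 0x7 = 4
rsvd [10+:14] = (word>>10) & 0x3fff = 16010
seq [7+:3] = (word>>7) & 0x7 = 4
prio [0+:7] = (word>>0) & 0x7f = 37
mode signed 5b, MSB=0: value = 7

7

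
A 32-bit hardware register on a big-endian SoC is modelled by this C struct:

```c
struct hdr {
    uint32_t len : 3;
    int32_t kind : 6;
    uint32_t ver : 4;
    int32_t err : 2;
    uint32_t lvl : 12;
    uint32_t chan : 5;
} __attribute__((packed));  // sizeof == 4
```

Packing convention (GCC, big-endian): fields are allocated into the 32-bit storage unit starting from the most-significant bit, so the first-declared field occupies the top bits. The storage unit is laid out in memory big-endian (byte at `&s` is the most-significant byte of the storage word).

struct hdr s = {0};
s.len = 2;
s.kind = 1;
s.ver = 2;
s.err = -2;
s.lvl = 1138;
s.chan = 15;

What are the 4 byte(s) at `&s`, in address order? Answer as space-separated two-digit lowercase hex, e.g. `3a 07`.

[29+:3] len=2 & 0x7 = 0x2; word=0x40000000
[23+:6] kind=1 & 0x3f = 0x1; word=0x40800000
[19+:4] ver=2 & 0xf = 0x2; word=0x40900000
[17+:2] err=-2 & 0x3 = 0x2; word=0x40940000
[5+:12] lvl=1138 & 0xfff = 0x472; word=0x40948e40
[0+:5] chan=15 & 0x1f = 0xf; word=0x40948e4f
word = 0x40948e4f → big-endian bytes:
  [0]=0x40  [1]=0x94  [2]=0x8e  [3]=0x4f

40 94 8e 4f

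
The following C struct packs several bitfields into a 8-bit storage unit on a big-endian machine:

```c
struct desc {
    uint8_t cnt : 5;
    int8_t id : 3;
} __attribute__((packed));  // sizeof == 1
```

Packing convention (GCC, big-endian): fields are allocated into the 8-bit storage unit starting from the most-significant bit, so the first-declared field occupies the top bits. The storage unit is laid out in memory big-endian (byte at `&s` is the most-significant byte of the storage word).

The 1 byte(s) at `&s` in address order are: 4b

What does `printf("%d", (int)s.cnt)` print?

[0]=0x4b (big-endian) → word 0x4b
cnt [3+:5] = (word>>3) & 0x1f = 9  ←
id [0+:3] = (word>>0) & 0x7 = 3

9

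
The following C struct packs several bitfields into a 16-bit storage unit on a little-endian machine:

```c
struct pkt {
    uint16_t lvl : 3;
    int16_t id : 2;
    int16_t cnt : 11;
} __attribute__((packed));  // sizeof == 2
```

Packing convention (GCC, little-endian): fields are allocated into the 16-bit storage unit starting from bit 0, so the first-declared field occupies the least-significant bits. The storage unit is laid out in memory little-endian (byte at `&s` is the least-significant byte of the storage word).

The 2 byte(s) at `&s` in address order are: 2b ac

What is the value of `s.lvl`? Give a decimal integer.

3

[0]=0x2b [1]=0xac (little-endian) → word 0xac2b
lvl [0+:3] = (word>>0) & 0x7 = 3  ←
id [3+:2] = (word>>3) & 0x3 = 1
cnt [5+:11] = (word>>5) & 0x7ff = 1377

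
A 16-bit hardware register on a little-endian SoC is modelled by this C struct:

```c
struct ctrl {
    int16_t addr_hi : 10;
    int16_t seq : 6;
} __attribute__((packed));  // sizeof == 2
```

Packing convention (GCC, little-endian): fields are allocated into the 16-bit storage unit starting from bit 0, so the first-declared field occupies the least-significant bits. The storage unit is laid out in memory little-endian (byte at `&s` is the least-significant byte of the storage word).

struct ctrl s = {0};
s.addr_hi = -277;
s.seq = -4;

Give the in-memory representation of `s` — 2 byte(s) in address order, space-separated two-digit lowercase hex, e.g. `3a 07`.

eb f2

[0+:10] addr_hi=-277 & 0x3ff = 0x2eb; word=0x02eb
[10+:6] seq=-4 & 0x3f = 0x3c; word=0xf2eb
word = 0xf2eb → little-endian bytes:
  [0]=0xeb  [1]=0xf2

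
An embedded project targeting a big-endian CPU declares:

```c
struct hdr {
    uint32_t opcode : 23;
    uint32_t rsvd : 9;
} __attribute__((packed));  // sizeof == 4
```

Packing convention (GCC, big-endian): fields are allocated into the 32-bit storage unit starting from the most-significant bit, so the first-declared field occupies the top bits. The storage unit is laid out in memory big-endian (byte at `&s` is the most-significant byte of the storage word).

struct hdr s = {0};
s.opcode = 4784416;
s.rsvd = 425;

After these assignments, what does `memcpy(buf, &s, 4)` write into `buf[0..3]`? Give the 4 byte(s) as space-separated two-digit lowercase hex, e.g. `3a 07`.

92 02 41 a9

opcode (23b) val=4784416 bits=0x490120 at bit 9: 0x92024000
rsvd (9b) val=425 bits=0x1a9 at bit 0: 0x920241a9
word = 0x920241a9 → big-endian bytes:
  [0]=0x92  [1]=0x02  [2]=0x41  [3]=0xa9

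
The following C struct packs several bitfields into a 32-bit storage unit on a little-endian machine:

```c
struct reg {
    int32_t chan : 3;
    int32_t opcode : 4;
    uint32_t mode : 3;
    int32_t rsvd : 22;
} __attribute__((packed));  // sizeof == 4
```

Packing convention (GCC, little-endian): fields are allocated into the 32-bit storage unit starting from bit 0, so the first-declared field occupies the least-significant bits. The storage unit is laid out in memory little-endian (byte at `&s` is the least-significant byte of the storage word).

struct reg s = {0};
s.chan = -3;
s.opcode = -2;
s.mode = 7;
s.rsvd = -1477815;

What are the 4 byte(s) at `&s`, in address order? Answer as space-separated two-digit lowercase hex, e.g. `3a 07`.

chan:3 = -3 → 0x5 << 0 → word 0x00000005
opcode:4 = -2 → 0xe << 3 → word 0x00000075
mode:3 = 7 → 0x7 << 7 → word 0x000003f5
rsvd:22 = -1477815 → 0x297349 << 10 → word 0xa5cd27f5
word = 0xa5cd27f5 → little-endian bytes:
  [0]=0xf5  [1]=0x27  [2]=0xcd  [3]=0xa5

f5 27 cd a5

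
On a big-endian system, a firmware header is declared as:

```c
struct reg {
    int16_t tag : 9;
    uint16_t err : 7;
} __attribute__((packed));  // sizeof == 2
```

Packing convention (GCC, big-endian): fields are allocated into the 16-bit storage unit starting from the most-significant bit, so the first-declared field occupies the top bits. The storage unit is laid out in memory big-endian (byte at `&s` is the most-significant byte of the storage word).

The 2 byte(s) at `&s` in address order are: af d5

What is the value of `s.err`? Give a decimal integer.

85

[0]=0xaf [1]=0xd5 (big-endian) → word 0xafd5
tag:9 @ bit 7 → (0xafd5>>7)&0x1ff = 0x15f
err:7 @ bit 0 → (0xafd5>>0)&0x7f = 0x55  ←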